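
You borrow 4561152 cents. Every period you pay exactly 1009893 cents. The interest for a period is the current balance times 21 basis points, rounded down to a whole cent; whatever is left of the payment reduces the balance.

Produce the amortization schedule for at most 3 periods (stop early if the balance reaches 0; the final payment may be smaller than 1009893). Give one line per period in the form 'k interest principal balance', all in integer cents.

1 9578 1000315 3560837
2 7477 1002416 2558421
3 5372 1004521 1553900

1. interest=⌊4561152·21/10000⌋=9578; principal=1009893-9578=1000315; balance=4561152-1000315=3560837
2. interest=⌊3560837·21/10000⌋=7477; principal=1009893-7477=1002416; balance=3560837-1002416=2558421
3. interest=⌊2558421·21/10000⌋=5372; principal=1009893-5372=1004521; balance=2558421-1004521=1553900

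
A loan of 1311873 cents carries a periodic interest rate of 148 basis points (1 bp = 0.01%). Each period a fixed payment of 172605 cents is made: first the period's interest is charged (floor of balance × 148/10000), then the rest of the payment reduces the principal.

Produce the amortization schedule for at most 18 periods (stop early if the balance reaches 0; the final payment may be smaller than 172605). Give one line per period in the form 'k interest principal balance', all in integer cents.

1. interest=⌊1311873·148/10000⌋=19415; principal=172605-19415=153190; balance=1311873-153190=1158683
2. interest=⌊1158683·148/10000⌋=17148; principal=172605-17148=155457; balance=1158683-155457=1003226
3. interest=⌊1003226·148/10000⌋=14847; principal=172605-14847=157758; balance=1003226-157758=845468
4. interest=⌊845468·148/10000⌋=12512; principal=172605-12512=160093; balance=845468-160093=685375
5. interest=⌊685375·148/10000⌋=10143; principal=172605-10143=162462; balance=685375-162462=522913
6. interest=⌊522913·148/10000⌋=7739; principal=172605-7739=164866; balance=522913-164866=358047
7. interest=⌊358047·148/10000⌋=5299; principal=172605-5299=167306; balance=358047-167306=190741
8. interest=⌊190741·148/10000⌋=2822; principal=172605-2822=169783; balance=190741-169783=20958
9. interest=⌊20958·148/10000⌋=310; principal=min(172605-310,20958)=20958; balance=20958-20958=0

1 19415 153190 1158683
2 17148 155457 1003226
3 14847 157758 845468
4 12512 160093 685375
5 10143 162462 522913
6 7739 164866 358047
7 5299 167306 190741
8 2822 169783 20958
9 310 20958 0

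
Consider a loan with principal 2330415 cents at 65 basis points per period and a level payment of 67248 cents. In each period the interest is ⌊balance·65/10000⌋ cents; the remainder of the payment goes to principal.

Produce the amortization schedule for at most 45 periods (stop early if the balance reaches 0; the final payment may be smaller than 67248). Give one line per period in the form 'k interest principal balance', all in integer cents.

1 15147 52101 2278314
2 14809 52439 2225875
3 14468 52780 2173095
4 14125 53123 2119972
5 13779 53469 2066503
6 13432 53816 2012687
7 13082 54166 1958521
8 12730 54518 1904003
9 12376 54872 1849131
10 12019 55229 1793902
11 11660 55588 1738314
12 11299 55949 1682365
13 10935 56313 1626052
14 10569 56679 1569373
15 10200 57048 1512325
16 9830 57418 1454907
17 9456 57792 1397115
18 9081 58167 1338948
19 8703 58545 1280403
20 8322 58926 1221477
21 7939 59309 1162168
22 7554 59694 1102474
23 7166 60082 1042392
24 6775 60473 981919
25 6382 60866 921053
26 5986 61262 859791
27 5588 61660 798131
28 5187 62061 736070
29 4784 62464 673606
30 4378 62870 610736
31 3969 63279 547457
32 3558 63690 483767
33 3144 64104 419663
34 2727 64521 355142
35 2308 64940 290202
36 1886 65362 224840
37 1461 65787 159053
38 1033 66215 92838
39 603 66645 26193
40 170 26193 0

1. interest=⌊2330415·65/10000⌋=15147; principal=67248-15147=52101; balance=2330415-52101=2278314
2. interest=⌊2278314·65/10000⌋=14809; principal=67248-14809=52439; balance=2278314-52439=2225875
3. interest=⌊2225875·65/10000⌋=14468; principal=67248-14468=52780; balance=2225875-52780=2173095
4. interest=⌊2173095·65/10000⌋=14125; principal=67248-14125=53123; balance=2173095-53123=2119972
5. interest=⌊2119972·65/10000⌋=13779; principal=67248-13779=53469; balance=2119972-53469=2066503
6. interest=⌊2066503·65/10000⌋=13432; principal=67248-13432=53816; balance=2066503-53816=2012687
7. interest=⌊2012687·65/10000⌋=13082; principal=67248-13082=54166; balance=2012687-54166=1958521
8. interest=⌊1958521·65/10000⌋=12730; principal=67248-12730=54518; balance=1958521-54518=1904003
9. interest=⌊1904003·65/10000⌋=12376; principal=67248-12376=54872; balance=1904003-54872=1849131
10. interest=⌊1849131·65/10000⌋=12019; principal=67248-12019=55229; balance=1849131-55229=1793902
11. interest=⌊1793902·65/10000⌋=11660; principal=67248-11660=55588; balance=1793902-55588=1738314
12. interest=⌊1738314·65/10000⌋=11299; principal=67248-11299=55949; balance=1738314-55949=1682365
13. interest=⌊1682365·65/10000⌋=10935; principal=67248-10935=56313; balance=1682365-56313=1626052
14. interest=⌊1626052·65/10000⌋=10569; principal=67248-10569=56679; balance=1626052-56679=1569373
15. interest=⌊1569373·65/10000⌋=10200; principal=67248-10200=57048; balance=1569373-57048=1512325
16. interest=⌊1512325·65/10000⌋=9830; principal=67248-9830=57418; balance=1512325-57418=1454907
17. interest=⌊1454907·65/10000⌋=9456; principal=67248-9456=57792; balance=1454907-57792=1397115
18. interest=⌊1397115·65/10000⌋=9081; principal=67248-9081=58167; balance=1397115-58167=1338948
19. interest=⌊1338948·65/10000⌋=8703; principal=67248-8703=58545; balance=1338948-58545=1280403
20. interest=⌊1280403·65/10000⌋=8322; principal=67248-8322=58926; balance=1280403-58926=1221477
21. interest=⌊1221477·65/10000⌋=7939; principal=67248-7939=59309; balance=1221477-59309=1162168
22. interest=⌊1162168·65/10000⌋=7554; principal=67248-7554=59694; balance=1162168-59694=1102474
23. interest=⌊1102474·65/10000⌋=7166; principal=67248-7166=60082; balance=1102474-60082=1042392
24. interest=⌊1042392·65/10000⌋=6775; principal=67248-6775=60473; balance=1042392-60473=981919
25. interest=⌊981919·65/10000⌋=6382; principal=67248-6382=60866; balance=981919-60866=921053
26. interest=⌊921053·65/10000⌋=5986; principal=67248-5986=61262; balance=921053-61262=859791
27. interest=⌊859791·65/10000⌋=5588; principal=67248-5588=61660; balance=859791-61660=798131
28. interest=⌊798131·65/10000⌋=5187; principal=67248-5187=62061; balance=798131-62061=736070
29. interest=⌊736070·65/10000⌋=4784; principal=67248-4784=62464; balance=736070-62464=673606
30. interest=⌊673606·65/10000⌋=4378; principal=67248-4378=62870; balance=673606-62870=610736
31. interest=⌊610736·65/10000⌋=3969; principal=67248-3969=63279; balance=610736-63279=547457
32. interest=⌊547457·65/10000⌋=3558; principal=67248-3558=63690; balance=547457-63690=483767
33. interest=⌊483767·65/10000⌋=3144; principal=67248-3144=64104; balance=483767-64104=419663
34. interest=⌊419663·65/10000⌋=2727; principal=67248-2727=64521; balance=419663-64521=355142
35. interest=⌊355142·65/10000⌋=2308; principal=67248-2308=64940; balance=355142-64940=290202
36. interest=⌊290202·65/10000⌋=1886; principal=67248-1886=65362; balance=290202-65362=224840
37. interest=⌊224840·65/10000⌋=1461; principal=67248-1461=65787; balance=224840-65787=159053
38. interest=⌊159053·65/10000⌋=1033; principal=67248-1033=66215; balance=159053-66215=92838
39. interest=⌊92838·65/10000⌋=603; principal=67248-603=66645; balance=92838-66645=26193
40. interest=⌊26193·65/10000⌋=170; principal=min(67248-170,26193)=26193; balance=26193-26193=0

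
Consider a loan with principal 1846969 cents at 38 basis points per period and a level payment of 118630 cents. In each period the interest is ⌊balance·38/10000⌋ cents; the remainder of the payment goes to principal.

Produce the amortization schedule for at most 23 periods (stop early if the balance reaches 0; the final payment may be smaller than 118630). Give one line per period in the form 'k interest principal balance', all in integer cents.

1 7018 111612 1735357
2 6594 112036 1623321
3 6168 112462 1510859
4 5741 112889 1397970
5 5312 113318 1284652
6 4881 113749 1170903
7 4449 114181 1056722
8 4015 114615 942107
9 3580 115050 827057
10 3142 115488 711569
11 2703 115927 595642
12 2263 116367 479275
13 1821 116809 362466
14 1377 117253 245213
15 931 117699 127514
16 484 118146 9368
17 35 9368 0

1. interest=⌊1846969·38/10000⌋=7018; principal=118630-7018=111612; balance=1846969-111612=1735357
2. interest=⌊1735357·38/10000⌋=6594; principal=118630-6594=112036; balance=1735357-112036=1623321
3. interest=⌊1623321·38/10000⌋=6168; principal=118630-6168=112462; balance=1623321-112462=1510859
4. interest=⌊1510859·38/10000⌋=5741; principal=118630-5741=112889; balance=1510859-112889=1397970
5. interest=⌊1397970·38/10000⌋=5312; principal=118630-5312=113318; balance=1397970-113318=1284652
6. interest=⌊1284652·38/10000⌋=4881; principal=118630-4881=113749; balance=1284652-113749=1170903
7. interest=⌊1170903·38/10000⌋=4449; principal=118630-4449=114181; balance=1170903-114181=1056722
8. interest=⌊1056722·38/10000⌋=4015; principal=118630-4015=114615; balance=1056722-114615=942107
9. interest=⌊942107·38/10000⌋=3580; principal=118630-3580=115050; balance=942107-115050=827057
10. interest=⌊827057·38/10000⌋=3142; principal=118630-3142=115488; balance=827057-115488=711569
11. interest=⌊711569·38/10000⌋=2703; principal=118630-2703=115927; balance=711569-115927=595642
12. interest=⌊595642·38/10000⌋=2263; principal=118630-2263=116367; balance=595642-116367=479275
13. interest=⌊479275·38/10000⌋=1821; principal=118630-1821=116809; balance=479275-116809=362466
14. interest=⌊362466·38/10000⌋=1377; principal=118630-1377=117253; balance=362466-117253=245213
15. interest=⌊245213·38/10000⌋=931; principal=118630-931=117699; balance=245213-117699=127514
16. interest=⌊127514·38/10000⌋=484; principal=118630-484=118146; balance=127514-118146=9368
17. interest=⌊9368·38/10000⌋=35; principal=min(118630-35,9368)=9368; balance=9368-9368=0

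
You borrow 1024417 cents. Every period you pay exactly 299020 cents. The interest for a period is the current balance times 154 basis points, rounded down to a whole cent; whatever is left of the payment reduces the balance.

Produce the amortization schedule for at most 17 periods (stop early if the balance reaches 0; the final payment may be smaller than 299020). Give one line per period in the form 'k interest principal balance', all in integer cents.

1 15776 283244 741173
2 11414 287606 453567
3 6984 292036 161531
4 2487 161531 0

1. interest=⌊1024417·154/10000⌋=15776; principal=299020-15776=283244; balance=1024417-283244=741173
2. interest=⌊741173·154/10000⌋=11414; principal=299020-11414=287606; balance=741173-287606=453567
3. interest=⌊453567·154/10000⌋=6984; principal=299020-6984=292036; balance=453567-292036=161531
4. interest=⌊161531·154/10000⌋=2487; principal=min(299020-2487,161531)=161531; balance=161531-161531=0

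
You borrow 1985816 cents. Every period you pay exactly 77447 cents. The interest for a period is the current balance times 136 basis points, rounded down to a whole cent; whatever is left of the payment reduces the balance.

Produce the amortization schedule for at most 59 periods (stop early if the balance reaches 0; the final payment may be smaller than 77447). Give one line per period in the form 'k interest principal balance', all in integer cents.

1. interest=⌊1985816·136/10000⌋=27007; principal=77447-27007=50440; balance=1985816-50440=1935376
2. interest=⌊1935376·136/10000⌋=26321; principal=77447-26321=51126; balance=1935376-51126=1884250
3. interest=⌊1884250·136/10000⌋=25625; principal=77447-25625=51822; balance=1884250-51822=1832428
4. interest=⌊1832428·136/10000⌋=24921; principal=77447-24921=52526; balance=1832428-52526=1779902
5. interest=⌊1779902·136/10000⌋=24206; principal=77447-24206=53241; balance=1779902-53241=1726661
6. interest=⌊1726661·136/10000⌋=23482; principal=77447-23482=53965; balance=1726661-53965=1672696
7. interest=⌊1672696·136/10000⌋=22748; principal=77447-22748=54699; balance=1672696-54699=1617997
8. interest=⌊1617997·136/10000⌋=22004; principal=77447-22004=55443; balance=1617997-55443=1562554
9. interest=⌊1562554·136/10000⌋=21250; principal=77447-21250=56197; balance=1562554-56197=1506357
10. interest=⌊1506357·136/10000⌋=20486; principal=77447-20486=56961; balance=1506357-56961=1449396
11. interest=⌊1449396·136/10000⌋=19711; principal=77447-19711=57736; balance=1449396-57736=1391660
12. interest=⌊1391660·136/10000⌋=18926; principal=77447-18926=58521; balance=1391660-58521=1333139
13. interest=⌊1333139·136/10000⌋=18130; principal=77447-18130=59317; balance=1333139-59317=1273822
14. interest=⌊1273822·136/10000⌋=17323; principal=77447-17323=60124; balance=1273822-60124=1213698
15. interest=⌊1213698·136/10000⌋=16506; principal=77447-16506=60941; balance=1213698-60941=1152757
16. interest=⌊1152757·136/10000⌋=15677; principal=77447-15677=61770; balance=1152757-61770=1090987
17. interest=⌊1090987·136/10000⌋=14837; principal=77447-14837=62610; balance=1090987-62610=1028377
18. interest=⌊1028377·136/10000⌋=13985; principal=77447-13985=63462; balance=1028377-63462=964915
19. interest=⌊964915·136/10000⌋=13122; principal=77447-13122=64325; balance=964915-64325=900590
20. interest=⌊900590·136/10000⌋=12248; principal=77447-12248=65199; balance=900590-65199=835391
21. interest=⌊835391·136/10000⌋=11361; principal=77447-11361=66086; balance=835391-66086=769305
22. interest=⌊769305·136/10000⌋=10462; principal=77447-10462=66985; balance=769305-66985=702320
23. interest=⌊702320·136/10000⌋=9551; principal=77447-9551=67896; balance=702320-67896=634424
24. interest=⌊634424·136/10000⌋=8628; principal=77447-8628=68819; balance=634424-68819=565605
25. interest=⌊565605·136/10000⌋=7692; principal=77447-7692=69755; balance=565605-69755=495850
26. interest=⌊495850·136/10000⌋=6743; principal=77447-6743=70704; balance=495850-70704=425146
27. interest=⌊425146·136/10000⌋=5781; principal=77447-5781=71666; balance=425146-71666=353480
28. interest=⌊353480·136/10000⌋=4807; principal=77447-4807=72640; balance=353480-72640=280840
29. interest=⌊280840·136/10000⌋=3819; principal=77447-3819=73628; balance=280840-73628=207212
30. interest=⌊207212·136/10000⌋=2818; principal=77447-2818=74629; balance=207212-74629=132583
31. interest=⌊132583·136/10000⌋=1803; principal=77447-1803=75644; balance=132583-75644=56939
32. interest=⌊56939·136/10000⌋=774; principal=min(77447-774,56939)=56939; balance=56939-56939=0

1 27007 50440 1935376
2 26321 51126 1884250
3 25625 51822 1832428
4 24921 52526 1779902
5 24206 53241 1726661
6 23482 53965 1672696
7 22748 54699 1617997
8 22004 55443 1562554
9 21250 56197 1506357
10 20486 56961 1449396
11 19711 57736 1391660
12 18926 58521 1333139
13 18130 59317 1273822
14 17323 60124 1213698
15 16506 60941 1152757
16 15677 61770 1090987
17 14837 62610 1028377
18 13985 63462 964915
19 13122 64325 900590
20 12248 65199 835391
21 11361 66086 769305
22 10462 66985 702320
23 9551 67896 634424
24 8628 68819 565605
25 7692 69755 495850
26 6743 70704 425146
27 5781 71666 353480
28 4807 72640 280840
29 3819 73628 207212
30 2818 74629 132583
31 1803 75644 56939
32 774 56939 0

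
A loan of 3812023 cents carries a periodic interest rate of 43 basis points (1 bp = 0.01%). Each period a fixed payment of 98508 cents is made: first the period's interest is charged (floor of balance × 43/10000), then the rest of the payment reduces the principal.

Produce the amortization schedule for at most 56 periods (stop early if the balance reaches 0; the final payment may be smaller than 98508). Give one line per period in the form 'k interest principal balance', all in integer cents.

1 16391 82117 3729906
2 16038 82470 3647436
3 15683 82825 3564611
4 15327 83181 3481430
5 14970 83538 3397892
6 14610 83898 3313994
7 14250 84258 3229736
8 13887 84621 3145115
9 13523 84985 3060130
10 13158 85350 2974780
11 12791 85717 2889063
12 12422 86086 2802977
13 12052 86456 2716521
14 11681 86827 2629694
15 11307 87201 2542493
16 10932 87576 2454917
17 10556 87952 2366965
18 10177 88331 2278634
19 9798 88710 2189924
20 9416 89092 2100832
21 9033 89475 2011357
22 8648 89860 1921497
23 8262 90246 1831251
24 7874 90634 1740617
25 7484 91024 1649593
26 7093 91415 1558178
27 6700 91808 1466370
28 6305 92203 1374167
29 5908 92600 1281567
30 5510 92998 1188569
31 5110 93398 1095171
32 4709 93799 1001372
33 4305 94203 907169
34 3900 94608 812561
35 3494 95014 717547
36 3085 95423 622124
37 2675 95833 526291
38 2263 96245 430046
39 1849 96659 333387
40 1433 97075 236312
41 1016 97492 138820
42 596 97912 40908
43 175 40908 0

1. interest=⌊3812023·43/10000⌋=16391; principal=98508-16391=82117; balance=3812023-82117=3729906
2. interest=⌊3729906·43/10000⌋=16038; principal=98508-16038=82470; balance=3729906-82470=3647436
3. interest=⌊3647436·43/10000⌋=15683; principal=98508-15683=82825; balance=3647436-82825=3564611
4. interest=⌊3564611·43/10000⌋=15327; principal=98508-15327=83181; balance=3564611-83181=3481430
5. interest=⌊3481430·43/10000⌋=14970; principal=98508-14970=83538; balance=3481430-83538=3397892
6. interest=⌊3397892·43/10000⌋=14610; principal=98508-14610=83898; balance=3397892-83898=3313994
7. interest=⌊3313994·43/10000⌋=14250; principal=98508-14250=84258; balance=3313994-84258=3229736
8. interest=⌊3229736·43/10000⌋=13887; principal=98508-13887=84621; balance=3229736-84621=3145115
9. interest=⌊3145115·43/10000⌋=13523; principal=98508-13523=84985; balance=3145115-84985=3060130
10. interest=⌊3060130·43/10000⌋=13158; principal=98508-13158=85350; balance=3060130-85350=2974780
11. interest=⌊2974780·43/10000⌋=12791; principal=98508-12791=85717; balance=2974780-85717=2889063
12. interest=⌊2889063·43/10000⌋=12422; principal=98508-12422=86086; balance=2889063-86086=2802977
13. interest=⌊2802977·43/10000⌋=12052; principal=98508-12052=86456; balance=2802977-86456=2716521
14. interest=⌊2716521·43/10000⌋=11681; principal=98508-11681=86827; balance=2716521-86827=2629694
15. interest=⌊2629694·43/10000⌋=11307; principal=98508-11307=87201; balance=2629694-87201=2542493
16. interest=⌊2542493·43/10000⌋=10932; principal=98508-10932=87576; balance=2542493-87576=2454917
17. interest=⌊2454917·43/10000⌋=10556; principal=98508-10556=87952; balance=2454917-87952=2366965
18. interest=⌊2366965·43/10000⌋=10177; principal=98508-10177=88331; balance=2366965-88331=2278634
19. interest=⌊2278634·43/10000⌋=9798; principal=98508-9798=88710; balance=2278634-88710=2189924
20. interest=⌊2189924·43/10000⌋=9416; principal=98508-9416=89092; balance=2189924-89092=2100832
21. interest=⌊2100832·43/10000⌋=9033; principal=98508-9033=89475; balance=2100832-89475=2011357
22. interest=⌊2011357·43/10000⌋=8648; principal=98508-8648=89860; balance=2011357-89860=1921497
23. interest=⌊1921497·43/10000⌋=8262; principal=98508-8262=90246; balance=1921497-90246=1831251
24. interest=⌊1831251·43/10000⌋=7874; principal=98508-7874=90634; balance=1831251-90634=1740617
25. interest=⌊1740617·43/10000⌋=7484; principal=98508-7484=91024; balance=1740617-91024=1649593
26. interest=⌊1649593·43/10000⌋=7093; principal=98508-7093=91415; balance=1649593-91415=1558178
27. interest=⌊1558178·43/10000⌋=6700; principal=98508-6700=91808; balance=1558178-91808=1466370
28. interest=⌊1466370·43/10000⌋=6305; principal=98508-6305=92203; balance=1466370-92203=1374167
29. interest=⌊1374167·43/10000⌋=5908; principal=98508-5908=92600; balance=1374167-92600=1281567
30. interest=⌊1281567·43/10000⌋=5510; principal=98508-5510=92998; balance=1281567-92998=1188569
31. interest=⌊1188569·43/10000⌋=5110; principal=98508-5110=93398; balance=1188569-93398=1095171
32. interest=⌊1095171·43/10000⌋=4709; principal=98508-4709=93799; balance=1095171-93799=1001372
33. interest=⌊1001372·43/10000⌋=4305; principal=98508-4305=94203; balance=1001372-94203=907169
34. interest=⌊907169·43/10000⌋=3900; principal=98508-3900=94608; balance=907169-94608=812561
35. interest=⌊812561·43/10000⌋=3494; principal=98508-3494=95014; balance=812561-95014=717547
36. interest=⌊717547·43/10000⌋=3085; principal=98508-3085=95423; balance=717547-95423=622124
37. interest=⌊622124·43/10000⌋=2675; principal=98508-2675=95833; balance=622124-95833=526291
38. interest=⌊526291·43/10000⌋=2263; principal=98508-2263=96245; balance=526291-96245=430046
39. interest=⌊430046·43/10000⌋=1849; principal=98508-1849=96659; balance=430046-96659=333387
40. interest=⌊333387·43/10000⌋=1433; principal=98508-1433=97075; balance=333387-97075=236312
41. interest=⌊236312·43/10000⌋=1016; principal=98508-1016=97492; balance=236312-97492=138820
42. interest=⌊138820·43/10000⌋=596; principal=98508-596=97912; balance=138820-97912=40908
43. interest=⌊40908·43/10000⌋=175; principal=min(98508-175,40908)=40908; balance=40908-40908=0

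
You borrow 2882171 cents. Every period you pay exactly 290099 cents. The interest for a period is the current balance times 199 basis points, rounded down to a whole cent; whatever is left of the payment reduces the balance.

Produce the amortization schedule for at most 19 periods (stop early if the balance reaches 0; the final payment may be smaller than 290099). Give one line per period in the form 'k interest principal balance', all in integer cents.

1 57355 232744 2649427
2 52723 237376 2412051
3 47999 242100 2169951
4 43182 246917 1923034
5 38268 251831 1671203
6 33256 256843 1414360
7 28145 261954 1152406
8 22932 267167 885239
9 17616 272483 612756
10 12193 277906 334850
11 6663 283436 51414
12 1023 51414 0

1. interest=⌊2882171·199/10000⌋=57355; principal=290099-57355=232744; balance=2882171-232744=2649427
2. interest=⌊2649427·199/10000⌋=52723; principal=290099-52723=237376; balance=2649427-237376=2412051
3. interest=⌊2412051·199/10000⌋=47999; principal=290099-47999=242100; balance=2412051-242100=2169951
4. interest=⌊2169951·199/10000⌋=43182; principal=290099-43182=246917; balance=2169951-246917=1923034
5. interest=⌊1923034·199/10000⌋=38268; principal=290099-38268=251831; balance=1923034-251831=1671203
6. interest=⌊1671203·199/10000⌋=33256; principal=290099-33256=256843; balance=1671203-256843=1414360
7. interest=⌊1414360·199/10000⌋=28145; principal=290099-28145=261954; balance=1414360-261954=1152406
8. interest=⌊1152406·199/10000⌋=22932; principal=290099-22932=267167; balance=1152406-267167=885239
9. interest=⌊885239·199/10000⌋=17616; principal=290099-17616=272483; balance=885239-272483=612756
10. interest=⌊612756·199/10000⌋=12193; principal=290099-12193=277906; balance=612756-277906=334850
11. interest=⌊334850·199/10000⌋=6663; principal=290099-6663=283436; balance=334850-283436=51414
12. interest=⌊51414·199/10000⌋=1023; principal=min(290099-1023,51414)=51414; balance=51414-51414=0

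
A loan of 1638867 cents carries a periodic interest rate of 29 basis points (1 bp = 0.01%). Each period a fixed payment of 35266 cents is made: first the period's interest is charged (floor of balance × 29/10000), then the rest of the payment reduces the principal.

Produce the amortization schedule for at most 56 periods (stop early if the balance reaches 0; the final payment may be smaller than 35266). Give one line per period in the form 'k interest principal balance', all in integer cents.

1 4752 30514 1608353
2 4664 30602 1577751
3 4575 30691 1547060
4 4486 30780 1516280
5 4397 30869 1485411
6 4307 30959 1454452
7 4217 31049 1423403
8 4127 31139 1392264
9 4037 31229 1361035
10 3947 31319 1329716
11 3856 31410 1298306
12 3765 31501 1266805
13 3673 31593 1235212
14 3582 31684 1203528
15 3490 31776 1171752
16 3398 31868 1139884
17 3305 31961 1107923
18 3212 32054 1075869
19 3120 32146 1043723
20 3026 32240 1011483
21 2933 32333 979150
22 2839 32427 946723
23 2745 32521 914202
24 2651 32615 881587
25 2556 32710 848877
26 2461 32805 816072
27 2366 32900 783172
28 2271 32995 750177
29 2175 33091 717086
30 2079 33187 683899
31 1983 33283 650616
32 1886 33380 617236
33 1789 33477 583759
34 1692 33574 550185
35 1595 33671 516514
36 1497 33769 482745
37 1399 33867 448878
38 1301 33965 414913
39 1203 34063 380850
40 1104 34162 346688
41 1005 34261 312427
42 906 34360 278067
43 806 34460 243607
44 706 34560 209047
45 606 34660 174387
46 505 34761 139626
47 404 34862 104764
48 303 34963 69801
49 202 35064 34737
50 100 34737 0

1. interest=⌊1638867·29/10000⌋=4752; principal=35266-4752=30514; balance=1638867-30514=1608353
2. interest=⌊1608353·29/10000⌋=4664; principal=35266-4664=30602; balance=1608353-30602=1577751
3. interest=⌊1577751·29/10000⌋=4575; principal=35266-4575=30691; balance=1577751-30691=1547060
4. interest=⌊1547060·29/10000⌋=4486; principal=35266-4486=30780; balance=1547060-30780=1516280
5. interest=⌊1516280·29/10000⌋=4397; principal=35266-4397=30869; balance=1516280-30869=1485411
6. interest=⌊1485411·29/10000⌋=4307; principal=35266-4307=30959; balance=1485411-30959=1454452
7. interest=⌊1454452·29/10000⌋=4217; principal=35266-4217=31049; balance=1454452-31049=1423403
8. interest=⌊1423403·29/10000⌋=4127; principal=35266-4127=31139; balance=1423403-31139=1392264
9. interest=⌊1392264·29/10000⌋=4037; principal=35266-4037=31229; balance=1392264-31229=1361035
10. interest=⌊1361035·29/10000⌋=3947; principal=35266-3947=31319; balance=1361035-31319=1329716
11. interest=⌊1329716·29/10000⌋=3856; principal=35266-3856=31410; balance=1329716-31410=1298306
12. interest=⌊1298306·29/10000⌋=3765; principal=35266-3765=31501; balance=1298306-31501=1266805
13. interest=⌊1266805·29/10000⌋=3673; principal=35266-3673=31593; balance=1266805-31593=1235212
14. interest=⌊1235212·29/10000⌋=3582; principal=35266-3582=31684; balance=1235212-31684=1203528
15. interest=⌊1203528·29/10000⌋=3490; principal=35266-3490=31776; balance=1203528-31776=1171752
16. interest=⌊1171752·29/10000⌋=3398; principal=35266-3398=31868; balance=1171752-31868=1139884
17. interest=⌊1139884·29/10000⌋=3305; principal=35266-3305=31961; balance=1139884-31961=1107923
18. interest=⌊1107923·29/10000⌋=3212; principal=35266-3212=32054; balance=1107923-32054=1075869
19. interest=⌊1075869·29/10000⌋=3120; principal=35266-3120=32146; balance=1075869-32146=1043723
20. interest=⌊1043723·29/10000⌋=3026; principal=35266-3026=32240; balance=1043723-32240=1011483
21. interest=⌊1011483·29/10000⌋=2933; principal=35266-2933=32333; balance=1011483-32333=979150
22. interest=⌊979150·29/10000⌋=2839; principal=35266-2839=32427; balance=979150-32427=946723
23. interest=⌊946723·29/10000⌋=2745; principal=35266-2745=32521; balance=946723-32521=914202
24. interest=⌊914202·29/10000⌋=2651; principal=35266-2651=32615; balance=914202-32615=881587
25. interest=⌊881587·29/10000⌋=2556; principal=35266-2556=32710; balance=881587-32710=848877
26. interest=⌊848877·29/10000⌋=2461; principal=35266-2461=32805; balance=848877-32805=816072
27. interest=⌊816072·29/10000⌋=2366; principal=35266-2366=32900; balance=816072-32900=783172
28. interest=⌊783172·29/10000⌋=2271; principal=35266-2271=32995; balance=783172-32995=750177
29. interest=⌊750177·29/10000⌋=2175; principal=35266-2175=33091; balance=750177-33091=717086
30. interest=⌊717086·29/10000⌋=2079; principal=35266-2079=33187; balance=717086-33187=683899
31. interest=⌊683899·29/10000⌋=1983; principal=35266-1983=33283; balance=683899-33283=650616
32. interest=⌊650616·29/10000⌋=1886; principal=35266-1886=33380; balance=650616-33380=617236
33. interest=⌊617236·29/10000⌋=1789; principal=35266-1789=33477; balance=617236-33477=583759
34. interest=⌊583759·29/10000⌋=1692; principal=35266-1692=33574; balance=583759-33574=550185
35. interest=⌊550185·29/10000⌋=1595; principal=35266-1595=33671; balance=550185-33671=516514
36. interest=⌊516514·29/10000⌋=1497; principal=35266-1497=33769; balance=516514-33769=482745
37. interest=⌊482745·29/10000⌋=1399; principal=35266-1399=33867; balance=482745-33867=448878
38. interest=⌊448878·29/10000⌋=1301; principal=35266-1301=33965; balance=448878-33965=414913
39. interest=⌊414913·29/10000⌋=1203; principal=35266-1203=34063; balance=414913-34063=380850
40. interest=⌊380850·29/10000⌋=1104; principal=35266-1104=34162; balance=380850-34162=346688
41. interest=⌊346688·29/10000⌋=1005; principal=35266-1005=34261; balance=346688-34261=312427
42. interest=⌊312427·29/10000⌋=906; principal=35266-906=34360; balance=312427-34360=278067
43. interest=⌊278067·29/10000⌋=806; principal=35266-806=34460; balance=278067-34460=243607
44. interest=⌊243607·29/10000⌋=706; principal=35266-706=34560; balance=243607-34560=209047
45. interest=⌊209047·29/10000⌋=606; principal=35266-606=34660; balance=209047-34660=174387
46. interest=⌊174387·29/10000⌋=505; principal=35266-505=34761; balance=174387-34761=139626
47. interest=⌊139626·29/10000⌋=404; principal=35266-404=34862; balance=139626-34862=104764
48. interest=⌊104764·29/10000⌋=303; principal=35266-303=34963; balance=104764-34963=69801
49. interest=⌊69801·29/10000⌋=202; principal=35266-202=35064; balance=69801-35064=34737
50. interest=⌊34737·29/10000⌋=100; principal=min(35266-100,34737)=34737; balance=34737-34737=0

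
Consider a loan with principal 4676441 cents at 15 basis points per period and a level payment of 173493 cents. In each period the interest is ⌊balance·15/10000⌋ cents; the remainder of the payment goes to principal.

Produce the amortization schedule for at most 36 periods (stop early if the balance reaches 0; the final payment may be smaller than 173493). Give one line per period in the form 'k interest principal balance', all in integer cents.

1. interest=⌊4676441·15/10000⌋=7014; principal=173493-7014=166479; balance=4676441-166479=4509962
2. interest=⌊4509962·15/10000⌋=6764; principal=173493-6764=166729; balance=4509962-166729=4343233
3. interest=⌊4343233·15/10000⌋=6514; principal=173493-6514=166979; balance=4343233-166979=4176254
4. interest=⌊4176254·15/10000⌋=6264; principal=173493-6264=167229; balance=4176254-167229=4009025
5. interest=⌊4009025·15/10000⌋=6013; principal=173493-6013=167480; balance=4009025-167480=3841545
6. interest=⌊3841545·15/10000⌋=5762; principal=173493-5762=167731; balance=3841545-167731=3673814
7. interest=⌊3673814·15/10000⌋=5510; principal=173493-5510=167983; balance=3673814-167983=3505831
8. interest=⌊3505831·15/10000⌋=5258; principal=173493-5258=168235; balance=3505831-168235=3337596
9. interest=⌊3337596·15/10000⌋=5006; principal=173493-5006=168487; balance=3337596-168487=3169109
10. interest=⌊3169109·15/10000⌋=4753; principal=173493-4753=168740; balance=3169109-168740=3000369
11. interest=⌊3000369·15/10000⌋=4500; principal=173493-4500=168993; balance=3000369-168993=2831376
12. interest=⌊2831376·15/10000⌋=4247; principal=173493-4247=169246; balance=2831376-169246=2662130
13. interest=⌊2662130·15/10000⌋=3993; principal=173493-3993=169500; balance=2662130-169500=2492630
14. interest=⌊2492630·15/10000⌋=3738; principal=173493-3738=169755; balance=2492630-169755=2322875
15. interest=⌊2322875·15/10000⌋=3484; principal=173493-3484=170009; balance=2322875-170009=2152866
16. interest=⌊2152866·15/10000⌋=3229; principal=173493-3229=170264; balance=2152866-170264=1982602
17. interest=⌊1982602·15/10000⌋=2973; principal=173493-2973=170520; balance=1982602-170520=1812082
18. interest=⌊1812082·15/10000⌋=2718; principal=173493-2718=170775; balance=1812082-170775=1641307
19. interest=⌊1641307·15/10000⌋=2461; principal=173493-2461=171032; balance=1641307-171032=1470275
20. interest=⌊1470275·15/10000⌋=2205; principal=173493-2205=171288; balance=1470275-171288=1298987
21. interest=⌊1298987·15/10000⌋=1948; principal=173493-1948=171545; balance=1298987-171545=1127442
22. interest=⌊1127442·15/10000⌋=1691; principal=173493-1691=171802; balance=1127442-171802=955640
23. interest=⌊955640·15/10000⌋=1433; principal=173493-1433=172060; balance=955640-172060=783580
24. interest=⌊783580·15/10000⌋=1175; principal=173493-1175=172318; balance=783580-172318=611262
25. interest=⌊611262·15/10000⌋=916; principal=173493-916=172577; balance=611262-172577=438685
26. interest=⌊438685·15/10000⌋=658; principal=173493-658=172835; balance=438685-172835=265850
27. interest=⌊265850·15/10000⌋=398; principal=173493-398=173095; balance=265850-173095=92755
28. interest=⌊92755·15/10000⌋=139; principal=min(173493-139,92755)=92755; balance=92755-92755=0

1 7014 166479 4509962
2 6764 166729 4343233
3 6514 166979 4176254
4 6264 167229 4009025
5 6013 167480 3841545
6 5762 167731 3673814
7 5510 167983 3505831
8 5258 168235 3337596
9 5006 168487 3169109
10 4753 168740 3000369
11 4500 168993 2831376
12 4247 169246 2662130
13 3993 169500 2492630
14 3738 169755 2322875
15 3484 170009 2152866
16 3229 170264 1982602
17 2973 170520 1812082
18 2718 170775 1641307
19 2461 171032 1470275
20 2205 171288 1298987
21 1948 171545 1127442
22 1691 171802 955640
23 1433 172060 783580
24 1175 172318 611262
25 916 172577 438685
26 658 172835 265850
27 398 173095 92755
28 139 92755 0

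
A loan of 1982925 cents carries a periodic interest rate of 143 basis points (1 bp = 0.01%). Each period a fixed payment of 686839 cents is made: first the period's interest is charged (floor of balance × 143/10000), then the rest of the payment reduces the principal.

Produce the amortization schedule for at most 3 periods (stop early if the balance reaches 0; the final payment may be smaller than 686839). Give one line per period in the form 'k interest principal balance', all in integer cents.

1 28355 658484 1324441
2 18939 667900 656541
3 9388 656541 0

1. interest=⌊1982925·143/10000⌋=28355; principal=686839-28355=658484; balance=1982925-658484=1324441
2. interest=⌊1324441·143/10000⌋=18939; principal=686839-18939=667900; balance=1324441-667900=656541
3. interest=⌊656541·143/10000⌋=9388; principal=min(686839-9388,656541)=656541; balance=656541-656541=0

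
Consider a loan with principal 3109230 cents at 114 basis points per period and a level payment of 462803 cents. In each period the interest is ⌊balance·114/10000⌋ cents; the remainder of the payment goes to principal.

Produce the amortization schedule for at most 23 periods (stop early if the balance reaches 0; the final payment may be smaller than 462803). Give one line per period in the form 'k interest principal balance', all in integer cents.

1. interest=⌊3109230·114/10000⌋=35445; principal=462803-35445=427358; balance=3109230-427358=2681872
2. interest=⌊2681872·114/10000⌋=30573; principal=462803-30573=432230; balance=2681872-432230=2249642
3. interest=⌊2249642·114/10000⌋=25645; principal=462803-25645=437158; balance=2249642-437158=1812484
4. interest=⌊1812484·114/10000⌋=20662; principal=462803-20662=442141; balance=1812484-442141=1370343
5. interest=⌊1370343·114/10000⌋=15621; principal=462803-15621=447182; balance=1370343-447182=923161
6. interest=⌊923161·114/10000⌋=10524; principal=462803-10524=452279; balance=923161-452279=470882
7. interest=⌊470882·114/10000⌋=5368; principal=462803-5368=457435; balance=470882-457435=13447
8. interest=⌊13447·114/10000⌋=153; principal=min(462803-153,13447)=13447; balance=13447-13447=0

1 35445 427358 2681872
2 30573 432230 2249642
3 25645 437158 1812484
4 20662 442141 1370343
5 15621 447182 923161
6 10524 452279 470882
7 5368 457435 13447
8 153 13447 0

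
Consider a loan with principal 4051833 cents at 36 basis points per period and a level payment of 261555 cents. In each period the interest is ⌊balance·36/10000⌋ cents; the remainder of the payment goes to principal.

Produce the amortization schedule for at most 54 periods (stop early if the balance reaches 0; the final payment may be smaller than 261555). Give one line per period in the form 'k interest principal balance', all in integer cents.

1 14586 246969 3804864
2 13697 247858 3557006
3 12805 248750 3308256
4 11909 249646 3058610
5 11010 250545 2808065
6 10109 251446 2556619
7 9203 252352 2304267
8 8295 253260 2051007
9 7383 254172 1796835
10 6468 255087 1541748
11 5550 256005 1285743
12 4628 256927 1028816
13 3703 257852 770964
14 2775 258780 512184
15 1843 259712 252472
16 908 252472 0

1. interest=⌊4051833·36/10000⌋=14586; principal=261555-14586=246969; balance=4051833-246969=3804864
2. interest=⌊3804864·36/10000⌋=13697; principal=261555-13697=247858; balance=3804864-247858=3557006
3. interest=⌊3557006·36/10000⌋=12805; principal=261555-12805=248750; balance=3557006-248750=3308256
4. interest=⌊3308256·36/10000⌋=11909; principal=261555-11909=249646; balance=3308256-249646=3058610
5. interest=⌊3058610·36/10000⌋=11010; principal=261555-11010=250545; balance=3058610-250545=2808065
6. interest=⌊2808065·36/10000⌋=10109; principal=261555-10109=251446; balance=2808065-251446=2556619
7. interest=⌊2556619·36/10000⌋=9203; principal=261555-9203=252352; balance=2556619-252352=2304267
8. interest=⌊2304267·36/10000⌋=8295; principal=261555-8295=253260; balance=2304267-253260=2051007
9. interest=⌊2051007·36/10000⌋=7383; principal=261555-7383=254172; balance=2051007-254172=1796835
10. interest=⌊1796835·36/10000⌋=6468; principal=261555-6468=255087; balance=1796835-255087=1541748
11. interest=⌊1541748·36/10000⌋=5550; principal=261555-5550=256005; balance=1541748-256005=1285743
12. interest=⌊1285743·36/10000⌋=4628; principal=261555-4628=256927; balance=1285743-256927=1028816
13. interest=⌊1028816·36/10000⌋=3703; principal=261555-3703=257852; balance=1028816-257852=770964
14. interest=⌊770964·36/10000⌋=2775; principal=261555-2775=258780; balance=770964-258780=512184
15. interest=⌊512184·36/10000⌋=1843; principal=261555-1843=259712; balance=512184-259712=252472
16. interest=⌊252472·36/10000⌋=908; principal=min(261555-908,252472)=252472; balance=252472-252472=0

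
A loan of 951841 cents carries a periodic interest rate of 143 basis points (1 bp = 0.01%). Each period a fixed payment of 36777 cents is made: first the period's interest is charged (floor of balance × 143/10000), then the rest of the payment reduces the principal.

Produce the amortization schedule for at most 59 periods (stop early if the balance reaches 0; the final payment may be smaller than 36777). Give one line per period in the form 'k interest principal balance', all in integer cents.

1. interest=⌊951841·143/10000⌋=13611; principal=36777-13611=23166; balance=951841-23166=928675
2. interest=⌊928675·143/10000⌋=13280; principal=36777-13280=23497; balance=928675-23497=905178
3. interest=⌊905178·143/10000⌋=12944; principal=36777-12944=23833; balance=905178-23833=881345
4. interest=⌊881345·143/10000⌋=12603; principal=36777-12603=24174; balance=881345-24174=857171
5. interest=⌊857171·143/10000⌋=12257; principal=36777-12257=24520; balance=857171-24520=832651
6. interest=⌊832651·143/10000⌋=11906; principal=36777-11906=24871; balance=832651-24871=807780
7. interest=⌊807780·143/10000⌋=11551; principal=36777-11551=25226; balance=807780-25226=782554
8. interest=⌊782554·143/10000⌋=11190; principal=36777-11190=25587; balance=782554-25587=756967
9. interest=⌊756967·143/10000⌋=10824; principal=36777-10824=25953; balance=756967-25953=731014
10. interest=⌊731014·143/10000⌋=10453; principal=36777-10453=26324; balance=731014-26324=704690
11. interest=⌊704690·143/10000⌋=10077; principal=36777-10077=26700; balance=704690-26700=677990
12. interest=⌊677990·143/10000⌋=9695; principal=36777-9695=27082; balance=677990-27082=650908
13. interest=⌊650908·143/10000⌋=9307; principal=36777-9307=27470; balance=650908-27470=623438
14. interest=⌊623438·143/10000⌋=8915; principal=36777-8915=27862; balance=623438-27862=595576
15. interest=⌊595576·143/10000⌋=8516; principal=36777-8516=28261; balance=595576-28261=567315
16. interest=⌊567315·143/10000⌋=8112; principal=36777-8112=28665; balance=567315-28665=538650
17. interest=⌊538650·143/10000⌋=7702; principal=36777-7702=29075; balance=538650-29075=509575
18. interest=⌊509575·143/10000⌋=7286; principal=36777-7286=29491; balance=509575-29491=480084
19. interest=⌊480084·143/10000⌋=6865; principal=36777-6865=29912; balance=480084-29912=450172
20. interest=⌊450172·143/10000⌋=6437; principal=36777-6437=30340; balance=450172-30340=419832
21. interest=⌊419832·143/10000⌋=6003; principal=36777-6003=30774; balance=419832-30774=389058
22. interest=⌊389058·143/10000⌋=5563; principal=36777-5563=31214; balance=389058-31214=357844
23. interest=⌊357844·143/10000⌋=5117; principal=36777-5117=31660; balance=357844-31660=326184
24. interest=⌊326184·143/10000⌋=4664; principal=36777-4664=32113; balance=326184-32113=294071
25. interest=⌊294071·143/10000⌋=4205; principal=36777-4205=32572; balance=294071-32572=261499
26. interest=⌊261499·143/10000⌋=3739; principal=36777-3739=33038; balance=261499-33038=228461
27. interest=⌊228461·143/10000⌋=3266; principal=36777-3266=33511; balance=228461-33511=194950
28. interest=⌊194950·143/10000⌋=2787; principal=36777-2787=33990; balance=194950-33990=160960
29. interest=⌊160960·143/10000⌋=2301; principal=36777-2301=34476; balance=160960-34476=126484
30. interest=⌊126484·143/10000⌋=1808; principal=36777-1808=34969; balance=126484-34969=91515
31. interest=⌊91515·143/10000⌋=1308; principal=36777-1308=35469; balance=91515-35469=56046
32. interest=⌊56046·143/10000⌋=801; principal=36777-801=35976; balance=56046-35976=20070
33. interest=⌊20070·143/10000⌋=287; principal=min(36777-287,20070)=20070; balance=20070-20070=0

1 13611 23166 928675
2 13280 23497 905178
3 12944 23833 881345
4 12603 24174 857171
5 12257 24520 832651
6 11906 24871 807780
7 11551 25226 782554
8 11190 25587 756967
9 10824 25953 731014
10 10453 26324 704690
11 10077 26700 677990
12 9695 27082 650908
13 9307 27470 623438
14 8915 27862 595576
15 8516 28261 567315
16 8112 28665 538650
17 7702 29075 509575
18 7286 29491 480084
19 6865 29912 450172
20 6437 30340 419832
21 6003 30774 389058
22 5563 31214 357844
23 5117 31660 326184
24 4664 32113 294071
25 4205 32572 261499
26 3739 33038 228461
27 3266 33511 194950
28 2787 33990 160960
29 2301 34476 126484
30 1808 34969 91515
31 1308 35469 56046
32 801 35976 20070
33 287 20070 0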